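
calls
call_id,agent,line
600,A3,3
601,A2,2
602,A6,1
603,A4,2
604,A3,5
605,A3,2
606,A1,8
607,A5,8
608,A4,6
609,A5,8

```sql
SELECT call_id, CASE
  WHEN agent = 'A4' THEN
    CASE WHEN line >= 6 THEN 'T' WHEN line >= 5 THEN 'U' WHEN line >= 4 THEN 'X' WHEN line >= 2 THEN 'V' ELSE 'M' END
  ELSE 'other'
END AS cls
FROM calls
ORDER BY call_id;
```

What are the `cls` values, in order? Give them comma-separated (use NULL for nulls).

other, other, other, V, other, other, other, other, T, other

call_id=600: agent='A3' → outer ELSE → other
call_id=601: agent='A2' → outer ELSE → other
call_id=602: agent='A6' → outer ELSE → other
call_id=603: agent='A4' → inner[line >= 2] → V
call_id=604: agent='A3' → outer ELSE → other
call_id=605: agent='A3' → outer ELSE → other
call_id=606: agent='A1' → outer ELSE → other
call_id=607: agent='A5' → outer ELSE → other
call_id=608: agent='A4' → inner[line >= 6] → T
call_id=609: agent='A5' → outer ELSE → other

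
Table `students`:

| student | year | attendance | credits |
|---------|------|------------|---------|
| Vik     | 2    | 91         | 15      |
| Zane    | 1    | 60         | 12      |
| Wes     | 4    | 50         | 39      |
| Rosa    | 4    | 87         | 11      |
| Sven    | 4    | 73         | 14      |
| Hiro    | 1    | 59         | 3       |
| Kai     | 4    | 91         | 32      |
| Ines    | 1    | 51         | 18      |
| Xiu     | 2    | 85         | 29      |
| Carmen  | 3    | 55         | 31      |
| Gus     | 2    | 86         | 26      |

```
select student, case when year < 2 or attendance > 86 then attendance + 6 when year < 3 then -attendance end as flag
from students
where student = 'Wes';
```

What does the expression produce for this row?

NULL

student = Wes: year=4, attendance=50, credits=39.
year < 2 or attendance > 86 → false
year < 3 → false
No WHEN matched and there is no ELSE, so the CASE yields NULL.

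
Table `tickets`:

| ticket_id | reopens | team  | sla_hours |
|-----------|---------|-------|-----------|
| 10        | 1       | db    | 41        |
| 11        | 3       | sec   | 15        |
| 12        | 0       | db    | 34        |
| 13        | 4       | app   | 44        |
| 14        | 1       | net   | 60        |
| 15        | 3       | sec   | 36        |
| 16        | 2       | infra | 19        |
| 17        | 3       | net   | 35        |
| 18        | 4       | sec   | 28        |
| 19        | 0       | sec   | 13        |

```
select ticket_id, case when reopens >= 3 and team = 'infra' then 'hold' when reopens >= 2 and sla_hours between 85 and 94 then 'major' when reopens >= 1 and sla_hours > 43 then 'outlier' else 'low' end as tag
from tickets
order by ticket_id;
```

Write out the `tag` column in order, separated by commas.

low, low, low, outlier, outlier, low, low, low, low, low

ticket_id=10: ELSE → low
ticket_id=11: ELSE → low
ticket_id=12: ELSE → low
ticket_id=13: reopens >= 1 and sla_hours > 43 → outlier
ticket_id=14: reopens >= 1 and sla_hours > 43 → outlier
ticket_id=15: ELSE → low
ticket_id=16: ELSE → low
ticket_id=17: ELSE → low
ticket_id=18: ELSE → low
ticket_id=19: ELSE → low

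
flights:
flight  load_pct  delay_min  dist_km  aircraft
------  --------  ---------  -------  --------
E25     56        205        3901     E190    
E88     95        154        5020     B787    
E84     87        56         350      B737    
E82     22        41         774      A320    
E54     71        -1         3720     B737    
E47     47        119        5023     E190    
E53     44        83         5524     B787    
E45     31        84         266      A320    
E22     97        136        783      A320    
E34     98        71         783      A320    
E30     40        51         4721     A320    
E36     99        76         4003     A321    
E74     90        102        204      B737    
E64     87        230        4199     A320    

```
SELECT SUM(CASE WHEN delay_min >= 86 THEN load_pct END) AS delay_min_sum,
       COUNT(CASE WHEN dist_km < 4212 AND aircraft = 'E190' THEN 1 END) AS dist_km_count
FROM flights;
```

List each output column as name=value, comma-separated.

delay_min_sum=472, dist_km_count=1

[delay_min_sum: delay_min >= 86]
flight=E25: ✓ → 56
flight=E88: ✓ → 95
flight=E84: ✗
flight=E82: ✗
flight=E54: ✗
flight=E47: ✓ → 47
flight=E53: ✗
flight=E45: ✗
flight=E22: ✓ → 97
flight=E34: ✗
flight=E30: ✗
flight=E36: ✗
flight=E74: ✓ → 90
flight=E64: ✓ → 87
delay_min_sum = 56 + 95 + 47 + 97 + 90 + 87 = 472
—
[dist_km_count: dist_km < 4212 AND aircraft = 'E190']
flight=E25: ✓ → 1
flight=E88: ✗
flight=E84: ✗
flight=E82: ✗
flight=E54: ✗
flight=E47: ✗
flight=E53: ✗
flight=E45: ✗
flight=E22: ✗
flight=E34: ✗
flight=E30: ✗
flight=E36: ✗
flight=E74: ✗
flight=E64: ✗
dist_km_count = COUNT(1) = 1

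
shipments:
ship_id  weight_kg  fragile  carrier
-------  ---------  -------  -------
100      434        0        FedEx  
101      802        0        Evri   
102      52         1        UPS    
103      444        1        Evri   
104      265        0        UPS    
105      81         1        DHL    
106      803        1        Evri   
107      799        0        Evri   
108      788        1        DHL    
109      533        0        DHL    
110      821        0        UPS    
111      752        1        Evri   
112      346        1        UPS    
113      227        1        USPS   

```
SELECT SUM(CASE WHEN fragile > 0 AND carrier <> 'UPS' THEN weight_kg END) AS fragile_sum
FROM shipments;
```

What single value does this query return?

3095

ship_id=100: ✗
ship_id=101: ✗
ship_id=102: ✗
ship_id=103: ✓ → 444
ship_id=104: ✗
ship_id=105: ✓ → 81
ship_id=106: ✓ → 803
ship_id=107: ✗
ship_id=108: ✓ → 788
ship_id=109: ✗
ship_id=110: ✗
ship_id=111: ✓ → 752
ship_id=112: ✗
ship_id=113: ✓ → 227
fragile_sum = 444 + 81 + 803 + 788 + 752 + 227 = 3095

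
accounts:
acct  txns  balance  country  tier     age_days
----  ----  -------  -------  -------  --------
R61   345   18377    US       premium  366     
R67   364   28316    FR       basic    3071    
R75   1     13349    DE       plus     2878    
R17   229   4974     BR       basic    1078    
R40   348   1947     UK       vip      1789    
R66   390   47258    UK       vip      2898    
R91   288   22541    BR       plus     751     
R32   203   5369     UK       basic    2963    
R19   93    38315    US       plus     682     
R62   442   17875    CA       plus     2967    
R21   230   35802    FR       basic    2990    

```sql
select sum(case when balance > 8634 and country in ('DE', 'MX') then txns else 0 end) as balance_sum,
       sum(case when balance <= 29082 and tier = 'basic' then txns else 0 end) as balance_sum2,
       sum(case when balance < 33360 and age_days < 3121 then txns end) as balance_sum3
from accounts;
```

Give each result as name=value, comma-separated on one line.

[balance_sum: balance > 8634 and country in ('DE', 'MX')]
acct=R61: ✗
acct=R67: ✗
acct=R75: ✓ → 1
acct=R17: ✗
acct=R40: ✗
acct=R66: ✗
acct=R91: ✗
acct=R32: ✗
acct=R19: ✗
acct=R62: ✗
acct=R21: ✗
balance_sum = 1
—
[balance_sum2: balance <= 29082 and tier = 'basic']
acct=R61: ✗
acct=R67: ✓ → 364
acct=R75: ✗
acct=R17: ✓ → 229
acct=R40: ✗
acct=R66: ✗
acct=R91: ✗
acct=R32: ✓ → 203
acct=R19: ✗
acct=R62: ✗
acct=R21: ✗
balance_sum2 = 364 + 229 + 203 = 796
—
[balance_sum3: balance < 33360 and age_days < 3121]
acct=R61: ✓ → 345
acct=R67: ✓ → 364
acct=R75: ✓ → 1
acct=R17: ✓ → 229
acct=R40: ✓ → 348
acct=R66: ✗
acct=R91: ✓ → 288
acct=R32: ✓ → 203
acct=R19: ✗
acct=R62: ✓ → 442
acct=R21: ✗
balance_sum3 = 345 + 364 + 1 + 229 + 348 + 288 + 203 + 442 = 2220

balance_sum=1, balance_sum2=796, balance_sum3=2220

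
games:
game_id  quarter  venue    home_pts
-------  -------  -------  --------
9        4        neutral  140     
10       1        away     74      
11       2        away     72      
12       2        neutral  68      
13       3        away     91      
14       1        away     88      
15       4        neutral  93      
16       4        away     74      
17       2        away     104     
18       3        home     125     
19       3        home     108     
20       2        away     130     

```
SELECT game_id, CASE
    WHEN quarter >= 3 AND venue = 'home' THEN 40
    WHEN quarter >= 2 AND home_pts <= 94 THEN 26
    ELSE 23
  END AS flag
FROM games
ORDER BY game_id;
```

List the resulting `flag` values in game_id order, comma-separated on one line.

game_id=9: ELSE → 23
game_id=10: ELSE → 23
game_id=11: quarter >= 2 AND home_pts <= 94 → 26
game_id=12: quarter >= 2 AND home_pts <= 94 → 26
game_id=13: quarter >= 2 AND home_pts <= 94 → 26
game_id=14: ELSE → 23
game_id=15: quarter >= 2 AND home_pts <= 94 → 26
game_id=16: quarter >= 2 AND home_pts <= 94 → 26
game_id=17: ELSE → 23
game_id=18: quarter >= 3 AND venue = 'home' → 40
game_id=19: quarter >= 3 AND venue = 'home' → 40
game_id=20: ELSE → 23

23, 23, 26, 26, 26, 23, 26, 26, 23, 40, 40, 23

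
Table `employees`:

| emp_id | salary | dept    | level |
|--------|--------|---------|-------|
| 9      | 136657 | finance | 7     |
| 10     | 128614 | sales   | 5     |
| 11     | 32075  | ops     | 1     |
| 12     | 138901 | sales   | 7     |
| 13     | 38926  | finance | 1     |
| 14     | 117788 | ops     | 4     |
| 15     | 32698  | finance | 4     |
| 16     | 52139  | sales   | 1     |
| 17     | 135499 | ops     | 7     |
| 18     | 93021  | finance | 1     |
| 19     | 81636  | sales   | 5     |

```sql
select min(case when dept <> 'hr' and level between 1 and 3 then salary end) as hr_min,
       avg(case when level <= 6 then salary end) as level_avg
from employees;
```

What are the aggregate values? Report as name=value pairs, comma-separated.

hr_min=32075, level_avg=72112.125

[hr_min: dept <> 'hr' and level between 1 and 3]
emp_id=9: ✗
emp_id=10: ✗
emp_id=11: ✓ → 32075
emp_id=12: ✗
emp_id=13: ✓ → 38926
emp_id=14: ✗
emp_id=15: ✗
emp_id=16: ✓ → 52139
emp_id=17: ✗
emp_id=18: ✓ → 93021
emp_id=19: ✗
hr_min = MIN(32075, 38926, 52139, 93021) = 32075
—
[level_avg: level <= 6]
emp_id=9: ✗
emp_id=10: ✓ → 128614
emp_id=11: ✓ → 32075
emp_id=12: ✗
emp_id=13: ✓ → 38926
emp_id=14: ✓ → 117788
emp_id=15: ✓ → 32698
emp_id=16: ✓ → 52139
emp_id=17: ✗
emp_id=18: ✓ → 93021
emp_id=19: ✓ → 81636
level_avg = (128614 + 32075 + 38926 + 117788 + 32698 + 52139 + 93021 + 81636) / 8 = 72112.125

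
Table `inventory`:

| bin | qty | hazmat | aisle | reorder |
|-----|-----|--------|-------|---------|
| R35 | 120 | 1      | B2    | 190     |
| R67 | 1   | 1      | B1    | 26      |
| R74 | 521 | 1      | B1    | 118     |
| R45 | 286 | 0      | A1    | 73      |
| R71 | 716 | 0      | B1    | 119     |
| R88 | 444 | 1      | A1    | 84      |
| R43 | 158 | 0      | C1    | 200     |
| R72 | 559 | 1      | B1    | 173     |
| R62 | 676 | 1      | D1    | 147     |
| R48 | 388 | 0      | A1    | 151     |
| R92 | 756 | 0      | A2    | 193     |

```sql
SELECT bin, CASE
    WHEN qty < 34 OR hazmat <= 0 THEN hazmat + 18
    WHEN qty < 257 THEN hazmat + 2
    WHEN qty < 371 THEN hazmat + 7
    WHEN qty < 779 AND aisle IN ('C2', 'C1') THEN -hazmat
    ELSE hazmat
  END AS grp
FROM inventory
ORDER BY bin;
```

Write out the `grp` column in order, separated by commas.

3, 18, 18, 18, 1, 19, 18, 1, 1, 1, 18

bin=R35: qty < 257 → 3
bin=R43: qty < 34 OR hazmat <= 0 → 18
bin=R45: qty < 34 OR hazmat <= 0 → 18
bin=R48: qty < 34 OR hazmat <= 0 → 18
bin=R62: ELSE → 1
bin=R67: qty < 34 OR hazmat <= 0 → 19
bin=R71: qty < 34 OR hazmat <= 0 → 18
bin=R72: ELSE → 1
bin=R74: ELSE → 1
bin=R88: ELSE → 1
bin=R92: qty < 34 OR hazmat <= 0 → 18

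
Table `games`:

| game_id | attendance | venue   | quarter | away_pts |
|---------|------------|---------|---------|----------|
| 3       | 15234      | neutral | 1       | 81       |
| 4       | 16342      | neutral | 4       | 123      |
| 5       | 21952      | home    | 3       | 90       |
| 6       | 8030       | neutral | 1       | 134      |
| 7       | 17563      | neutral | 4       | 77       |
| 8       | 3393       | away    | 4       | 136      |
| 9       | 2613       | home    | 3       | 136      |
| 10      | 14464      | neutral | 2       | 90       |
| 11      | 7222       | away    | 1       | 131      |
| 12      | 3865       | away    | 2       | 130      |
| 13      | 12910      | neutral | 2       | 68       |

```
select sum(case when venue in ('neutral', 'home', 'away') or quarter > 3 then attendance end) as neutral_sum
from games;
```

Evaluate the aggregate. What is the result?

game_id=3: ✓ → 15234
game_id=4: ✓ → 16342
game_id=5: ✓ → 21952
game_id=6: ✓ → 8030
game_id=7: ✓ → 17563
game_id=8: ✓ → 3393
game_id=9: ✓ → 2613
game_id=10: ✓ → 14464
game_id=11: ✓ → 7222
game_id=12: ✓ → 3865
game_id=13: ✓ → 12910
neutral_sum = 15234 + 16342 + 21952 + 8030 + 17563 + 3393 + 2613 + 14464 + 7222 + 3865 + 12910 = 123588

123588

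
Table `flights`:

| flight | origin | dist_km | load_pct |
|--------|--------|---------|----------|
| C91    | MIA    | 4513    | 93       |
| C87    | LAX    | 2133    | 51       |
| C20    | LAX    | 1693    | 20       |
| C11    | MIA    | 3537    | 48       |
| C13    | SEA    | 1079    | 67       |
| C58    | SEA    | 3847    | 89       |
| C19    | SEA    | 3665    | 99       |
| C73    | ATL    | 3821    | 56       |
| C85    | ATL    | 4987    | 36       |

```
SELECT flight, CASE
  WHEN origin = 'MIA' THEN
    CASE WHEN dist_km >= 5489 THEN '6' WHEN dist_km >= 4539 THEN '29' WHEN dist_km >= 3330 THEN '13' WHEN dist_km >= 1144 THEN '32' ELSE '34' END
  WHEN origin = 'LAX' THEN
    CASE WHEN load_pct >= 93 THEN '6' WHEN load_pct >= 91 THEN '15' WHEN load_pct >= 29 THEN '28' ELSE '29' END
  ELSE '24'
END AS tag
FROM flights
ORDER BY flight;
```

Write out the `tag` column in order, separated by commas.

13, 24, 24, 29, 24, 24, 24, 28, 13

flight=C11: origin='MIA' → inner[dist_km >= 3330] → 13
flight=C13: origin='SEA' → outer ELSE → 24
flight=C19: origin='SEA' → outer ELSE → 24
flight=C20: origin='LAX' → inner[ELSE] → 29
flight=C58: origin='SEA' → outer ELSE → 24
flight=C73: origin='ATL' → outer ELSE → 24
flight=C85: origin='ATL' → outer ELSE → 24
flight=C87: origin='LAX' → inner[load_pct >= 29] → 28
flight=C91: origin='MIA' → inner[dist_km >= 3330] → 13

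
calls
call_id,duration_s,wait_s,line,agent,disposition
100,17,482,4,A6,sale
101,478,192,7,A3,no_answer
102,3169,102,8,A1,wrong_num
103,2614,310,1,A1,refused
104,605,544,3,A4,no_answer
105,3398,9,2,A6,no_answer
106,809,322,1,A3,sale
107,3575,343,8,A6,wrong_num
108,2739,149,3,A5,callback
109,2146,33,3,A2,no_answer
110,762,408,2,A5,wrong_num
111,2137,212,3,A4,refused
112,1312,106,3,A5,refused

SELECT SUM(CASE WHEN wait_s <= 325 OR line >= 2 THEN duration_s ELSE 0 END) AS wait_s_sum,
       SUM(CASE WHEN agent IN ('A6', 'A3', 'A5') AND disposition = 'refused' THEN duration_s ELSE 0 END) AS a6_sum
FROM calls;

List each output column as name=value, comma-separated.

[wait_s_sum: wait_s <= 325 OR line >= 2]
call_id=100: ✓ → 17
call_id=101: ✓ → 478
call_id=102: ✓ → 3169
call_id=103: ✓ → 2614
call_id=104: ✓ → 605
call_id=105: ✓ → 3398
call_id=106: ✓ → 809
call_id=107: ✓ → 3575
call_id=108: ✓ → 2739
call_id=109: ✓ → 2146
call_id=110: ✓ → 762
call_id=111: ✓ → 2137
call_id=112: ✓ → 1312
wait_s_sum = 17 + 478 + 3169 + 2614 + 605 + 3398 + 809 + 3575 + 2739 + 2146 + 762 + 2137 + 1312 = 23761
—
[a6_sum: agent IN ('A6', 'A3', 'A5') AND disposition = 'refused']
call_id=100: ✗
call_id=101: ✗
call_id=102: ✗
call_id=103: ✗
call_id=104: ✗
call_id=105: ✗
call_id=106: ✗
call_id=107: ✗
call_id=108: ✗
call_id=109: ✗
call_id=110: ✗
call_id=111: ✗
call_id=112: ✓ → 1312
a6_sum = 1312

wait_s_sum=23761, a6_sum=1312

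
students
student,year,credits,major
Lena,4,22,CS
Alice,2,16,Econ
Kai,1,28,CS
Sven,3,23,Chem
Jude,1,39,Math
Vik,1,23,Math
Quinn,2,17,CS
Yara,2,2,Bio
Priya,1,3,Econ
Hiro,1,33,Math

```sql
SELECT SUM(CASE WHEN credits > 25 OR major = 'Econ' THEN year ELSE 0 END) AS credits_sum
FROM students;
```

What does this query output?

6

student=Lena: ✗
student=Alice: ✓ → 2
student=Kai: ✓ → 1
student=Sven: ✗
student=Jude: ✓ → 1
student=Vik: ✗
student=Quinn: ✗
student=Yara: ✗
student=Priya: ✓ → 1
student=Hiro: ✓ → 1
credits_sum = 2 + 1 + 1 + 1 + 1 = 6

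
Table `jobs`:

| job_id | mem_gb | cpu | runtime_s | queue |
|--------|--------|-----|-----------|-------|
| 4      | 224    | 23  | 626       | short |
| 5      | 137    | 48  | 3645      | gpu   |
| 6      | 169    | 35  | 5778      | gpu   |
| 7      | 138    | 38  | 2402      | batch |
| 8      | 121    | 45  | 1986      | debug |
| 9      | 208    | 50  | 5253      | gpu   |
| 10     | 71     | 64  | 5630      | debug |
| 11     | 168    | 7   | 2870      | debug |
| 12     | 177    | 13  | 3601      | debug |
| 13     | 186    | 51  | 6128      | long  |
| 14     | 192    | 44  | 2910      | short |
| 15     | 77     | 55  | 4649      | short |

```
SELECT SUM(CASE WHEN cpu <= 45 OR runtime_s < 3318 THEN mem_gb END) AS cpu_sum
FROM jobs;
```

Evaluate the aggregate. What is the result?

1189

job_id=4: ✓ → 224
job_id=5: ✗
job_id=6: ✓ → 169
job_id=7: ✓ → 138
job_id=8: ✓ → 121
job_id=9: ✗
job_id=10: ✗
job_id=11: ✓ → 168
job_id=12: ✓ → 177
job_id=13: ✗
job_id=14: ✓ → 192
job_id=15: ✗
cpu_sum = 224 + 169 + 138 + 121 + 168 + 177 + 192 = 1189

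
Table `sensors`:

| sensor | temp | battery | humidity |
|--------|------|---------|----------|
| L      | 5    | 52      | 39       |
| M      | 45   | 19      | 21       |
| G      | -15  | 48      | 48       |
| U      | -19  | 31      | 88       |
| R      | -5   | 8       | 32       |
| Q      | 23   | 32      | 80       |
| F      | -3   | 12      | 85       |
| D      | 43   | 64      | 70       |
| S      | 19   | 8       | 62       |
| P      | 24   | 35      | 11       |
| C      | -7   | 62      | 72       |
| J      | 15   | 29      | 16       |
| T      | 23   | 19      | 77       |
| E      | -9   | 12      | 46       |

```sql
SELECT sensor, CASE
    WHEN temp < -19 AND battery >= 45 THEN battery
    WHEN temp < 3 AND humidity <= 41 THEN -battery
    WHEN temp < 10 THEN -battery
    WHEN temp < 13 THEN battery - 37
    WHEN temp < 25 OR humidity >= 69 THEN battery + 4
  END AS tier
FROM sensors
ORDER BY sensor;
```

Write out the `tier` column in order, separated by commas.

sensor=C: temp < 10 → -62
sensor=D: temp < 25 OR humidity >= 69 → 68
sensor=E: temp < 10 → -12
sensor=F: temp < 10 → -12
sensor=G: temp < 10 → -48
sensor=J: temp < 25 OR humidity >= 69 → 33
sensor=L: temp < 10 → -52
sensor=M: (no match → NULL) → NULL
sensor=P: temp < 25 OR humidity >= 69 → 39
sensor=Q: temp < 25 OR humidity >= 69 → 36
sensor=R: temp < 3 AND humidity <= 41 → -8
sensor=S: temp < 25 OR humidity >= 69 → 12
sensor=T: temp < 25 OR humidity >= 69 → 23
sensor=U: temp < 10 → -31

-62, 68, -12, -12, -48, 33, -52, NULL, 39, 36, -8, 12, 23, -31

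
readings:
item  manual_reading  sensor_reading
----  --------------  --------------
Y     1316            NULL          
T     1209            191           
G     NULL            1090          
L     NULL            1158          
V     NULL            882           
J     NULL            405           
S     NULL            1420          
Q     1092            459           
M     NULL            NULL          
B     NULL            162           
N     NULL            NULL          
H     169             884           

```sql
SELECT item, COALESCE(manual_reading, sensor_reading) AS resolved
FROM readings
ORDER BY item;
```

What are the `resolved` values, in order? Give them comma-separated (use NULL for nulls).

item=B: manual_reading=NULL, sensor_reading=162 → 162
item=G: manual_reading=NULL, sensor_reading=1090 → 1090
item=H: manual_reading=169 → 169
item=J: manual_reading=NULL, sensor_reading=405 → 405
item=L: manual_reading=NULL, sensor_reading=1158 → 1158
item=M: manual_reading=NULL, sensor_reading=NULL (all NULL) → NULL
item=N: manual_reading=NULL, sensor_reading=NULL (all NULL) → NULL
item=Q: manual_reading=1092 → 1092
item=S: manual_reading=NULL, sensor_reading=1420 → 1420
item=T: manual_reading=1209 → 1209
item=V: manual_reading=NULL, sensor_reading=882 → 882
item=Y: manual_reading=1316 → 1316

162, 1090, 169, 405, 1158, NULL, NULL, 1092, 1420, 1209, 882, 1316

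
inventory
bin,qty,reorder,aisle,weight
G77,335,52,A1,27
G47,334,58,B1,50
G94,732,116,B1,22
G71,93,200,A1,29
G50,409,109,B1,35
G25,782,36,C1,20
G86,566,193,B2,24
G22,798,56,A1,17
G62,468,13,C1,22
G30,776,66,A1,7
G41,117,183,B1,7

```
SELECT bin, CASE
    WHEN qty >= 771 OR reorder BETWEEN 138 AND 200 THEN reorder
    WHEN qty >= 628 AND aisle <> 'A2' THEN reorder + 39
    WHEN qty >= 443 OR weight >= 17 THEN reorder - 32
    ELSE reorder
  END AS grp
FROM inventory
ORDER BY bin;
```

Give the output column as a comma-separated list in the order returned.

bin=G22: qty >= 771 OR reorder BETWEEN 138 AND 200 → 56
bin=G25: qty >= 771 OR reorder BETWEEN 138 AND 200 → 36
bin=G30: qty >= 771 OR reorder BETWEEN 138 AND 200 → 66
bin=G41: qty >= 771 OR reorder BETWEEN 138 AND 200 → 183
bin=G47: qty >= 443 OR weight >= 17 → 26
bin=G50: qty >= 443 OR weight >= 17 → 77
bin=G62: qty >= 443 OR weight >= 17 → -19
bin=G71: qty >= 771 OR reorder BETWEEN 138 AND 200 → 200
bin=G77: qty >= 443 OR weight >= 17 → 20
bin=G86: qty >= 771 OR reorder BETWEEN 138 AND 200 → 193
bin=G94: qty >= 628 AND aisle <> 'A2' → 155

56, 36, 66, 183, 26, 77, -19, 200, 20, 193, 155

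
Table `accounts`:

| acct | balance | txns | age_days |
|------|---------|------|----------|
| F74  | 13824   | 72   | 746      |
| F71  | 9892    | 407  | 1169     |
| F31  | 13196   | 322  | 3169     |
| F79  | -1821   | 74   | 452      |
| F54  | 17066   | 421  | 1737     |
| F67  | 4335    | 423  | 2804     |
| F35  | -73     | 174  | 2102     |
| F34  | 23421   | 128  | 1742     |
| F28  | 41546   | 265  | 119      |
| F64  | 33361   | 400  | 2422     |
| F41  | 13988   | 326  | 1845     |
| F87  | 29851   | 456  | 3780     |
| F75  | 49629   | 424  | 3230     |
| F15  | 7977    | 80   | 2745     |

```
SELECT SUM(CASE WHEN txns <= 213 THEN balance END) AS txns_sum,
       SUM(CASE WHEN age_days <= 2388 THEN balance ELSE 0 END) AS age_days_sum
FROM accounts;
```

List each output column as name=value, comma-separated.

txns_sum=43328, age_days_sum=117843

[txns_sum: txns <= 213]
acct=F74: ✓ → 13824
acct=F71: ✗
acct=F31: ✗
acct=F79: ✓ → -1821
acct=F54: ✗
acct=F67: ✗
acct=F35: ✓ → -73
acct=F34: ✓ → 23421
acct=F28: ✗
acct=F64: ✗
acct=F41: ✗
acct=F87: ✗
acct=F75: ✗
acct=F15: ✓ → 7977
txns_sum = 13824 + -1821 + -73 + 23421 + 7977 = 43328
—
[age_days_sum: age_days <= 2388]
acct=F74: ✓ → 13824
acct=F71: ✓ → 9892
acct=F31: ✗
acct=F79: ✓ → -1821
acct=F54: ✓ → 17066
acct=F67: ✗
acct=F35: ✓ → -73
acct=F34: ✓ → 23421
acct=F28: ✓ → 41546
acct=F64: ✗
acct=F41: ✓ → 13988
acct=F87: ✗
acct=F75: ✗
acct=F15: ✗
age_days_sum = 13824 + 9892 + -1821 + 17066 + -73 + 23421 + 41546 + 13988 = 117843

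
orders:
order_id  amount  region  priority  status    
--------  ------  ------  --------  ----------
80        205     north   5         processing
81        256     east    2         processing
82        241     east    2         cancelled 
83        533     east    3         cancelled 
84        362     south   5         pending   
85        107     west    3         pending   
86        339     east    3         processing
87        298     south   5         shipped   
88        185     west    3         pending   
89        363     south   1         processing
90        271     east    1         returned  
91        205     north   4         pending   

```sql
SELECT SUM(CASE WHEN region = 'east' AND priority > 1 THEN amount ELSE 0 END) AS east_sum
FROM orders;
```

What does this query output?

1369

order_id=80: ✗
order_id=81: ✓ → 256
order_id=82: ✓ → 241
order_id=83: ✓ → 533
order_id=84: ✗
order_id=85: ✗
order_id=86: ✓ → 339
order_id=87: ✗
order_id=88: ✗
order_id=89: ✗
order_id=90: ✗
order_id=91: ✗
east_sum = 256 + 241 + 533 + 339 = 1369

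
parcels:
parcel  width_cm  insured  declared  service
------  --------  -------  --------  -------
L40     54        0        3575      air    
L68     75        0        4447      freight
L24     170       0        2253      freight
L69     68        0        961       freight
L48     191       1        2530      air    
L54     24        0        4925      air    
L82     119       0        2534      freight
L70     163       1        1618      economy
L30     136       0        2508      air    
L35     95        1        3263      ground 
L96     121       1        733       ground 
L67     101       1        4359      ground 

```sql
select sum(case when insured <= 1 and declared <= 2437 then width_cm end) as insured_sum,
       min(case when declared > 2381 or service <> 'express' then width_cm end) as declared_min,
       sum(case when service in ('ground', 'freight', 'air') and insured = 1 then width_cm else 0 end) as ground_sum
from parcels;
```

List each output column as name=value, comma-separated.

insured_sum=522, declared_min=24, ground_sum=508

[insured_sum: insured <= 1 and declared <= 2437]
parcel=L40: ✗
parcel=L68: ✗
parcel=L24: ✓ → 170
parcel=L69: ✓ → 68
parcel=L48: ✗
parcel=L54: ✗
parcel=L82: ✗
parcel=L70: ✓ → 163
parcel=L30: ✗
parcel=L35: ✗
parcel=L96: ✓ → 121
parcel=L67: ✗
insured_sum = 170 + 68 + 163 + 121 = 522
—
[declared_min: declared > 2381 or service <> 'express']
parcel=L40: ✓ → 54
parcel=L68: ✓ → 75
parcel=L24: ✓ → 170
parcel=L69: ✓ → 68
parcel=L48: ✓ → 191
parcel=L54: ✓ → 24
parcel=L82: ✓ → 119
parcel=L70: ✓ → 163
parcel=L30: ✓ → 136
parcel=L35: ✓ → 95
parcel=L96: ✓ → 121
parcel=L67: ✓ → 101
declared_min = MIN(54, 75, 170, 68, 191, 24, 119, 163, 136, 95, 121, 101) = 24
—
[ground_sum: service in ('ground', 'freight', 'air') and insured = 1]
parcel=L40: ✗
parcel=L68: ✗
parcel=L24: ✗
parcel=L69: ✗
parcel=L48: ✓ → 191
parcel=L54: ✗
parcel=L82: ✗
parcel=L70: ✗
parcel=L30: ✗
parcel=L35: ✓ → 95
parcel=L96: ✓ → 121
parcel=L67: ✓ → 101
ground_sum = 191 + 95 + 121 + 101 = 508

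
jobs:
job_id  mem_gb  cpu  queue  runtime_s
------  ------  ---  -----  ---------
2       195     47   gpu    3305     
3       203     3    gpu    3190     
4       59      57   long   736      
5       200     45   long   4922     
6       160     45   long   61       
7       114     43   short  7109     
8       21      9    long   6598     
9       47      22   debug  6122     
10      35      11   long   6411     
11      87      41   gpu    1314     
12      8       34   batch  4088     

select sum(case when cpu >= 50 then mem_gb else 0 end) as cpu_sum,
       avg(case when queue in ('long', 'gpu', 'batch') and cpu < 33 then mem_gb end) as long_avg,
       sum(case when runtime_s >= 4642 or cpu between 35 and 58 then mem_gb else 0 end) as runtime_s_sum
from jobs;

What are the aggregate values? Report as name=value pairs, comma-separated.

[cpu_sum: cpu >= 50]
job_id=2: ✗
job_id=3: ✗
job_id=4: ✓ → 59
job_id=5: ✗
job_id=6: ✗
job_id=7: ✗
job_id=8: ✗
job_id=9: ✗
job_id=10: ✗
job_id=11: ✗
job_id=12: ✗
cpu_sum = 59
—
[long_avg: queue in ('long', 'gpu', 'batch') and cpu < 33]
job_id=2: ✗
job_id=3: ✓ → 203
job_id=4: ✗
job_id=5: ✗
job_id=6: ✗
job_id=7: ✗
job_id=8: ✓ → 21
job_id=9: ✗
job_id=10: ✓ → 35
job_id=11: ✗
job_id=12: ✗
long_avg = (203 + 21 + 35) / 3 = 86.3333333333
—
[runtime_s_sum: runtime_s >= 4642 or cpu between 35 and 58]
job_id=2: ✓ → 195
job_id=3: ✗
job_id=4: ✓ → 59
job_id=5: ✓ → 200
job_id=6: ✓ → 160
job_id=7: ✓ → 114
job_id=8: ✓ → 21
job_id=9: ✓ → 47
job_id=10: ✓ → 35
job_id=11: ✓ → 87
job_id=12: ✗
runtime_s_sum = 195 + 59 + 200 + 160 + 114 + 21 + 47 + 35 + 87 = 918

cpu_sum=59, long_avg=86.3333333333, runtime_s_sum=918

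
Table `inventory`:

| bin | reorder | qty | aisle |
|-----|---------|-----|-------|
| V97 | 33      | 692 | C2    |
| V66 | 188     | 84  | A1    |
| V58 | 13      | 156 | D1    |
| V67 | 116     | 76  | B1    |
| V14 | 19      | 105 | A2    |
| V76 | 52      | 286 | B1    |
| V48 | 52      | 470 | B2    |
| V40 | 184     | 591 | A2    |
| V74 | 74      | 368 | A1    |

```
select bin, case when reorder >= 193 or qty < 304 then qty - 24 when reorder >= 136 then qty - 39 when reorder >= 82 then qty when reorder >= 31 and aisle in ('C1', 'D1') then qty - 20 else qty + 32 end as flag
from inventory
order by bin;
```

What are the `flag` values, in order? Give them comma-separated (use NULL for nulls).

81, 552, 502, 132, 60, 52, 400, 262, 724

bin=V14: reorder >= 193 or qty < 304 → 81
bin=V40: reorder >= 136 → 552
bin=V48: ELSE → 502
bin=V58: reorder >= 193 or qty < 304 → 132
bin=V66: reorder >= 193 or qty < 304 → 60
bin=V67: reorder >= 193 or qty < 304 → 52
bin=V74: ELSE → 400
bin=V76: reorder >= 193 or qty < 304 → 262
bin=V97: ELSE → 724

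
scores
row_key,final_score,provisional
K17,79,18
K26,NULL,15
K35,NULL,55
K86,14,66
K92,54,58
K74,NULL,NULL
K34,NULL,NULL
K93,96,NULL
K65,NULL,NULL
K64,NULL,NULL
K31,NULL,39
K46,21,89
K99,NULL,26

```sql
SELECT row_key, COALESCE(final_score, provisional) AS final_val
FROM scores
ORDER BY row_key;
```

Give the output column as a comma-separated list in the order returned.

row_key=K17: final_score=79 → 79
row_key=K26: final_score=NULL, provisional=15 → 15
row_key=K31: final_score=NULL, provisional=39 → 39
row_key=K34: final_score=NULL, provisional=NULL (all NULL) → NULL
row_key=K35: final_score=NULL, provisional=55 → 55
row_key=K46: final_score=21 → 21
row_key=K64: final_score=NULL, provisional=NULL (all NULL) → NULL
row_key=K65: final_score=NULL, provisional=NULL (all NULL) → NULL
row_key=K74: final_score=NULL, provisional=NULL (all NULL) → NULL
row_key=K86: final_score=14 → 14
row_key=K92: final_score=54 → 54
row_key=K93: final_score=96 → 96
row_key=K99: final_score=NULL, provisional=26 → 26

79, 15, 39, NULL, 55, 21, NULL, NULL, NULL, 14, 54, 96, 26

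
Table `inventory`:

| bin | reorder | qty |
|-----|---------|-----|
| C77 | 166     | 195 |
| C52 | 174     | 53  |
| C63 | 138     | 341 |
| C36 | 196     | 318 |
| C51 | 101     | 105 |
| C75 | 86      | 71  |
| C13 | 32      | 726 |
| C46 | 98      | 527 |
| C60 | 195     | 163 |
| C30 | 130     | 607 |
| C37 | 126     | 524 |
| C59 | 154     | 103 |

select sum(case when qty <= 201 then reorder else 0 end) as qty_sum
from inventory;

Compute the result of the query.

bin=C77: ✓ → 166
bin=C52: ✓ → 174
bin=C63: ✗
bin=C36: ✗
bin=C51: ✓ → 101
bin=C75: ✓ → 86
bin=C13: ✗
bin=C46: ✗
bin=C60: ✓ → 195
bin=C30: ✗
bin=C37: ✗
bin=C59: ✓ → 154
qty_sum = 166 + 174 + 101 + 86 + 195 + 154 = 876

876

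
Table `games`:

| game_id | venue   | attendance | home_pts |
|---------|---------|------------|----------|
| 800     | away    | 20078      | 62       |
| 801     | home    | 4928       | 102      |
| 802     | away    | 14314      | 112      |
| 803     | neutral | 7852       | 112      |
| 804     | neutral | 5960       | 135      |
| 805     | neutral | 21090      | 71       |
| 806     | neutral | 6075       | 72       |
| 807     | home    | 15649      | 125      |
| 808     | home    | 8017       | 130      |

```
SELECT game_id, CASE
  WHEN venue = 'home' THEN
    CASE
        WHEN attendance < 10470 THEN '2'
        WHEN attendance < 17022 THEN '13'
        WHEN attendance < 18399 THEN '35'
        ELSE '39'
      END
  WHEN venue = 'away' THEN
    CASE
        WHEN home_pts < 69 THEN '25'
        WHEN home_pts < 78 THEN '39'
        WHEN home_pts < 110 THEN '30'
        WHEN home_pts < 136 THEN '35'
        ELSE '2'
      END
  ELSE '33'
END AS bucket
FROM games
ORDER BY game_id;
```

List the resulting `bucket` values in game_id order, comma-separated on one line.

25, 2, 35, 33, 33, 33, 33, 13, 2

game_id=800: venue='away' → inner[home_pts < 69] → 25
game_id=801: venue='home' → inner[attendance < 10470] → 2
game_id=802: venue='away' → inner[home_pts < 136] → 35
game_id=803: venue='neutral' → outer ELSE → 33
game_id=804: venue='neutral' → outer ELSE → 33
game_id=805: venue='neutral' → outer ELSE → 33
game_id=806: venue='neutral' → outer ELSE → 33
game_id=807: venue='home' → inner[attendance < 17022] → 13
game_id=808: venue='home' → inner[attendance < 10470] → 2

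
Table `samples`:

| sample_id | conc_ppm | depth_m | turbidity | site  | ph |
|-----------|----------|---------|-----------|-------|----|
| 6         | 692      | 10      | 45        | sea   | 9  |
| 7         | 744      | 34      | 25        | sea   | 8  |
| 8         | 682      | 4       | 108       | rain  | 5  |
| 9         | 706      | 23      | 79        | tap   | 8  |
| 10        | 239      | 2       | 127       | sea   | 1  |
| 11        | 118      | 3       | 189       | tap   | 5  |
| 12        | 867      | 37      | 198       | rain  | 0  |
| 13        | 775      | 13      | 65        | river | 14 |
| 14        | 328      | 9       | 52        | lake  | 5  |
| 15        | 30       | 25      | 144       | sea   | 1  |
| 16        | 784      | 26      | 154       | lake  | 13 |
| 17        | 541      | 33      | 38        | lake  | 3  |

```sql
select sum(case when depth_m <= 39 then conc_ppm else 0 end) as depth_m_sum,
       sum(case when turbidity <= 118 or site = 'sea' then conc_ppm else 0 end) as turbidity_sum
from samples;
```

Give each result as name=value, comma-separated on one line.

[depth_m_sum: depth_m <= 39]
sample_id=6: ✓ → 692
sample_id=7: ✓ → 744
sample_id=8: ✓ → 682
sample_id=9: ✓ → 706
sample_id=10: ✓ → 239
sample_id=11: ✓ → 118
sample_id=12: ✓ → 867
sample_id=13: ✓ → 775
sample_id=14: ✓ → 328
sample_id=15: ✓ → 30
sample_id=16: ✓ → 784
sample_id=17: ✓ → 541
depth_m_sum = 692 + 744 + 682 + 706 + 239 + 118 + 867 + 775 + 328 + 30 + 784 + 541 = 6506
—
[turbidity_sum: turbidity <= 118 or site = 'sea']
sample_id=6: ✓ → 692
sample_id=7: ✓ → 744
sample_id=8: ✓ → 682
sample_id=9: ✓ → 706
sample_id=10: ✓ → 239
sample_id=11: ✗
sample_id=12: ✗
sample_id=13: ✓ → 775
sample_id=14: ✓ → 328
sample_id=15: ✓ → 30
sample_id=16: ✗
sample_id=17: ✓ → 541
turbidity_sum = 692 + 744 + 682 + 706 + 239 + 775 + 328 + 30 + 541 = 4737

depth_m_sum=6506, turbidity_sum=4737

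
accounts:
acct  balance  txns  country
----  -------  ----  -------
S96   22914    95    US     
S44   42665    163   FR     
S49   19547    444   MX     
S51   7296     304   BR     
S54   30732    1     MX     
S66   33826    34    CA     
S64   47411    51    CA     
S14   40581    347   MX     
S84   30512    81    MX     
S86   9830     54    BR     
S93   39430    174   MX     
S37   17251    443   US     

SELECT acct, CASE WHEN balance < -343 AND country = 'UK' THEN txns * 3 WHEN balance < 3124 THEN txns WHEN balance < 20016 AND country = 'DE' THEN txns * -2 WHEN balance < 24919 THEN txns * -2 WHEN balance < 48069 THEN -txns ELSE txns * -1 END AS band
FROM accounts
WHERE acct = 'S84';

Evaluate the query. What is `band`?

acct = S84: balance=30512, txns=81, country=MX.
balance < -343 AND country = 'UK' → false
balance < 3124 → false
balance < 20016 AND country = 'DE' → false
balance < 24919 → false
balance < 48069 → true → -81

-81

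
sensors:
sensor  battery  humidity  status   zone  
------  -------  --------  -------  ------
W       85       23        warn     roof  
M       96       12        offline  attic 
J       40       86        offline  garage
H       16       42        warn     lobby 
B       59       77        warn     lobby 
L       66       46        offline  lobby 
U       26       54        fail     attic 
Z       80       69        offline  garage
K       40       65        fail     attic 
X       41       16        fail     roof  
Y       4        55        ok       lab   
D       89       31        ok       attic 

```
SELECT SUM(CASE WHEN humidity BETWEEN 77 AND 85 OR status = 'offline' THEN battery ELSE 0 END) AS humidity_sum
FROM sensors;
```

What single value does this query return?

sensor=W: ✗
sensor=M: ✓ → 96
sensor=J: ✓ → 40
sensor=H: ✗
sensor=B: ✓ → 59
sensor=L: ✓ → 66
sensor=U: ✗
sensor=Z: ✓ → 80
sensor=K: ✗
sensor=X: ✗
sensor=Y: ✗
sensor=D: ✗
humidity_sum = 96 + 40 + 59 + 66 + 80 = 341

341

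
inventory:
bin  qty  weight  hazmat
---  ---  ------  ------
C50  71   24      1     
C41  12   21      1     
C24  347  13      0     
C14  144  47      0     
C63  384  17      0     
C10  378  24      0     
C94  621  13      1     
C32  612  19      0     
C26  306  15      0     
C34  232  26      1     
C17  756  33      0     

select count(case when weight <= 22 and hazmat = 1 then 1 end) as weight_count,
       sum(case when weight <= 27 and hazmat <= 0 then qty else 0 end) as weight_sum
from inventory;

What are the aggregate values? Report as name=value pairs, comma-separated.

weight_count=2, weight_sum=2027

[weight_count: weight <= 22 and hazmat = 1]
bin=C50: ✗
bin=C41: ✓ → 1
bin=C24: ✗
bin=C14: ✗
bin=C63: ✗
bin=C10: ✗
bin=C94: ✓ → 1
bin=C32: ✗
bin=C26: ✗
bin=C34: ✗
bin=C17: ✗
weight_count = COUNT(1, 1) = 2
—
[weight_sum: weight <= 27 and hazmat <= 0]
bin=C50: ✗
bin=C41: ✗
bin=C24: ✓ → 347
bin=C14: ✗
bin=C63: ✓ → 384
bin=C10: ✓ → 378
bin=C94: ✗
bin=C32: ✓ → 612
bin=C26: ✓ → 306
bin=C34: ✗
bin=C17: ✗
weight_sum = 347 + 384 + 378 + 612 + 306 = 2027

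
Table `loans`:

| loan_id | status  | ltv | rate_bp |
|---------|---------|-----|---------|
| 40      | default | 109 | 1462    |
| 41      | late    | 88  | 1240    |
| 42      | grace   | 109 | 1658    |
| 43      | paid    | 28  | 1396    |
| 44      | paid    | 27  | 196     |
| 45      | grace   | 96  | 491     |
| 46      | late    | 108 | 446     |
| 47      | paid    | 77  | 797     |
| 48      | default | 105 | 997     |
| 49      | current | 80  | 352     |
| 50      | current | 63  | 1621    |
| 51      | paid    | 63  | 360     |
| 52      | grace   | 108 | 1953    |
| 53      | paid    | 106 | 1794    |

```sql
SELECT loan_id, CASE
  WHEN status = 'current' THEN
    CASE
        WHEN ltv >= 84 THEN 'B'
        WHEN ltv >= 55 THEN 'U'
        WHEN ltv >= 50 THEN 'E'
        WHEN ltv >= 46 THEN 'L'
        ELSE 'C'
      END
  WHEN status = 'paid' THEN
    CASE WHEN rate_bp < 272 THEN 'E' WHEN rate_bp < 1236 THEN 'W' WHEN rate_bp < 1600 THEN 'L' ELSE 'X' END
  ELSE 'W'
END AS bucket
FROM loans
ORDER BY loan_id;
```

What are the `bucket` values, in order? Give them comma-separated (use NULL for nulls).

loan_id=40: status='default' → outer ELSE → W
loan_id=41: status='late' → outer ELSE → W
loan_id=42: status='grace' → outer ELSE → W
loan_id=43: status='paid' → inner[rate_bp < 1600] → L
loan_id=44: status='paid' → inner[rate_bp < 272] → E
loan_id=45: status='grace' → outer ELSE → W
loan_id=46: status='late' → outer ELSE → W
loan_id=47: status='paid' → inner[rate_bp < 1236] → W
loan_id=48: status='default' → outer ELSE → W
loan_id=49: status='current' → inner[ltv >= 55] → U
loan_id=50: status='current' → inner[ltv >= 55] → U
loan_id=51: status='paid' → inner[rate_bp < 1236] → W
loan_id=52: status='grace' → outer ELSE → W
loan_id=53: status='paid' → inner[ELSE] → X

W, W, W, L, E, W, W, W, W, U, U, W, W, X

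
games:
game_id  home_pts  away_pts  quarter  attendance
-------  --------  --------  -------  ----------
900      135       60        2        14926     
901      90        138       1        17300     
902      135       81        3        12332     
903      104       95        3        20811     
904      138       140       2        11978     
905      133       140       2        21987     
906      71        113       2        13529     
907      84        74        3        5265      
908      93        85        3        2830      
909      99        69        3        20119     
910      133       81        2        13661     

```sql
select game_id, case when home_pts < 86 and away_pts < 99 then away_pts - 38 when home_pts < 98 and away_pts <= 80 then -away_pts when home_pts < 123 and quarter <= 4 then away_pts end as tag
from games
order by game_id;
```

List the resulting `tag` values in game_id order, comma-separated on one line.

NULL, 138, NULL, 95, NULL, NULL, 113, 36, 85, 69, NULL

game_id=900: (no match → NULL) → NULL
game_id=901: home_pts < 123 and quarter <= 4 → 138
game_id=902: (no match → NULL) → NULL
game_id=903: home_pts < 123 and quarter <= 4 → 95
game_id=904: (no match → NULL) → NULL
game_id=905: (no match → NULL) → NULL
game_id=906: home_pts < 123 and quarter <= 4 → 113
game_id=907: home_pts < 86 and away_pts < 99 → 36
game_id=908: home_pts < 123 and quarter <= 4 → 85
game_id=909: home_pts < 123 and quarter <= 4 → 69
game_id=910: (no match → NULL) → NULL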